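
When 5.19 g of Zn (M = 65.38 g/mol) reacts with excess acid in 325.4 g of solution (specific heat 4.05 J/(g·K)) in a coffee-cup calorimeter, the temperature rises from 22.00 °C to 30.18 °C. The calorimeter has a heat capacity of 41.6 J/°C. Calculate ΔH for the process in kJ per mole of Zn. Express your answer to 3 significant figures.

|ΔT| = |30.18 − 22.00| = 8.18 °C
|q_surr| = (325.4 × 4.05 + 41.6) × 8.18 = 1359.47 × 8.18 = 11120 J
n(Zn) = 5.19 / 65.38 = 0.07938 mol
Temperature rose, so q_rxn = −|q_surr| = -11.12 kJ
ΔH = q_rxn / n = -140.1 kJ/mol

ΔH = -140 kJ/mol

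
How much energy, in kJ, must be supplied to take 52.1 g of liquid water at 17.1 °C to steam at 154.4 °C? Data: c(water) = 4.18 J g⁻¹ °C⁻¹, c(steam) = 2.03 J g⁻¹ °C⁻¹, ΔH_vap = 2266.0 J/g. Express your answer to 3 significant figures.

q1 (heat water 17.1→100.0 °C): 52.1 × 4.18 × 82.9 = 18054 J
q2 (vaporize at 100 °C): 52.1 × 2266.0 = 118059 J
q3 (heat steam 100.0→154.4 °C): 52.1 × 2.03 × 54.4 = 5754 J
Total: 18054 + 118059 + 5754 = 141867 J = 142 kJ

q = 142 kJ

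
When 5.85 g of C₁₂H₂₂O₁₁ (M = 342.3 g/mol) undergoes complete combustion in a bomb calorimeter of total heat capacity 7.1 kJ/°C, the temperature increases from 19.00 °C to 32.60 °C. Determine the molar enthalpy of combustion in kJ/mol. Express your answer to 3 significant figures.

ΔH = -5650 kJ/mol

ΔT = 32.60 − 19.00 = 13.60 °C
q_cal = C_cal × ΔT = 7.1 × 13.60 = 96.56 kJ
n = 5.85 / 342.3 = 0.01709 mol
q_rxn = −q_cal = -96.56 kJ
ΔH = -96.56 / 0.01709 = -5650 kJ/mol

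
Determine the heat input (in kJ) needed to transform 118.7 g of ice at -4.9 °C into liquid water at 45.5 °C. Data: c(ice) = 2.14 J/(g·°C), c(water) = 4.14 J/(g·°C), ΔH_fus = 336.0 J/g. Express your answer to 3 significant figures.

q = 63.5 kJ

q1 (heat ice -4.9→0.0 °C): 118.7 × 2.14 × 4.9 = 1245 J
q2 (melt at 0 °C): 118.7 × 336.0 = 39883 J
q3 (heat water 0.0→45.5 °C): 118.7 × 4.14 × 45.5 = 22360 J
Total: 1245 + 39883 + 22360 = 63488 J = 63.5 kJ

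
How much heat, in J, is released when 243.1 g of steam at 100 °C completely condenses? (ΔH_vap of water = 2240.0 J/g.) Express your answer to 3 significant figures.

q = 545000 J

q = m × ΔH_vap = 243.1 × 2240.0 = 544500 J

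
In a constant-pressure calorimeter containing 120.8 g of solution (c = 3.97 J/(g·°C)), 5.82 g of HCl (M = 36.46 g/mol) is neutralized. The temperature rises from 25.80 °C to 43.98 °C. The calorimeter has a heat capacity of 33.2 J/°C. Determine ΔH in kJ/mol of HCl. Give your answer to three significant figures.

|ΔT| = |43.98 − 25.80| = 18.18 °C
|q_surr| = (120.8 × 3.97 + 33.2) × 18.18 = 512.776 × 18.18 = 9322 J
n(HCl) = 5.82 / 36.46 = 0.1596 mol
Temperature rose, so q_rxn = −|q_surr| = -9.322 kJ
ΔH = q_rxn / n = -58.41 kJ/mol

ΔH = -58.4 kJ/mol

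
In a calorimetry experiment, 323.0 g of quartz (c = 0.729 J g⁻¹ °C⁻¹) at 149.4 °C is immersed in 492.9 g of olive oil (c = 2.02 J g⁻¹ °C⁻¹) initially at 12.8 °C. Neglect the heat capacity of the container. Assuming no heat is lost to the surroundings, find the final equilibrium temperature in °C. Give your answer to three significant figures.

Heat lost by quartz = heat gained by olive oil.
(323.0)(0.729)(149.4 − T) = (492.9)(2.02)(T − 12.8)
235.467 (149.4 − T) = 995.658 (T − 12.8)
35179 − 235.467 T = 995.658 T − 12744
47923 = 1231.125 T
T = 38.93 °C

T_f = 38.9 °C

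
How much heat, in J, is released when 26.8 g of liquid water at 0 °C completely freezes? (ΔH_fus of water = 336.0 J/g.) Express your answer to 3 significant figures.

q = 9000 J

q = m × ΔH_fus = 26.8 × 336.0 = 9004.8 J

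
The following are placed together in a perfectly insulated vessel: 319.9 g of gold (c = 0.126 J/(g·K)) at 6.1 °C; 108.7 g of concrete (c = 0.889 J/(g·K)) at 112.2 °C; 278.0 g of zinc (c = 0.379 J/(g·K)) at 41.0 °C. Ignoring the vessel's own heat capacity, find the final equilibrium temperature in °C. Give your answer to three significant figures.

Σ mᵢcᵢ(T − Tᵢ) = 0  ⇒  T = Σ mᵢcᵢTᵢ / Σ mᵢcᵢ
Σ mᵢcᵢ = 319.9×0.126 + 108.7×0.889 + 278.0×0.379 = 242.3037
Σ mᵢcᵢTᵢ = 40.3074×6.1 + 96.6343×112.2 + 105.362×41.0 = 15408
T = 15408 / 242.3037 = 63.59 °C

T_f = 63.6 °C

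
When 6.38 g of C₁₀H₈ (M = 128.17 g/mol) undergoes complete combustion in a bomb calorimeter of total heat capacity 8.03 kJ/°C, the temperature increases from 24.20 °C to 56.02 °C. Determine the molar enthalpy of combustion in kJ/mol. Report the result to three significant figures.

ΔT = 56.02 − 24.20 = 31.82 °C
q_cal = C_cal × ΔT = 8.03 × 31.82 = 255.5146 kJ
n = 6.38 / 128.17 = 0.04978 mol
q_rxn = −q_cal = -255.5146 kJ
ΔH = -255.5146 / 0.04978 = -5133 kJ/mol

ΔH = -5130 kJ/mol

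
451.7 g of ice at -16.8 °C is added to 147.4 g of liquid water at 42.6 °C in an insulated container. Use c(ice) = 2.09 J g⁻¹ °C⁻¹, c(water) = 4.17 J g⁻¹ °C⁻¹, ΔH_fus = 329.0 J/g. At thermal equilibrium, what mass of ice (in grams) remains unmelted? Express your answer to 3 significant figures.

Heat to warm all ice to 0 °C: 451.7×2.09×16.8 = 15860 J
Heat released by water cooling to 0 °C: 147.4×4.17×42.6 = 26184 J
26184 J < 15860 + 451.7×329.0 = 164469.3 J, so not all ice melts; final T = 0 °C.
Heat left for melting: 26184 − 15860 = 10324 J
Mass melted = 10324 / 329.0 = 31.38 g
Ice remaining = 451.7 − 31.38 = 420.32 g

m_ice remaining = 420 g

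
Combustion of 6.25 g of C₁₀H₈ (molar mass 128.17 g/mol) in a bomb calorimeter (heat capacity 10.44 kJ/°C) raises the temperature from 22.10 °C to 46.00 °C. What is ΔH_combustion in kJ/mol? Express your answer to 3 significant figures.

ΔT = 46.00 − 22.10 = 23.90 °C
q_cal = C_cal × ΔT = 10.44 × 23.90 = 249.516 kJ
n = 6.25 / 128.17 = 0.04876 mol
q_rxn = −q_cal = -249.516 kJ
ΔH = -249.516 / 0.04876 = -5117 kJ/mol

ΔH = -5120 kJ/mol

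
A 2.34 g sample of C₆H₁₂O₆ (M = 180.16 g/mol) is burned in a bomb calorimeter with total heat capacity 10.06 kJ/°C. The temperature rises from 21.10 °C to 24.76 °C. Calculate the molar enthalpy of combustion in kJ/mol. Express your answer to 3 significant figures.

ΔH = -2830 kJ/mol

ΔT = 24.76 − 21.10 = 3.66 °C
q_cal = C_cal × ΔT = 10.06 × 3.66 = 36.8196 kJ
n = 2.34 / 180.16 = 0.01299 mol
q_rxn = −q_cal = -36.8196 kJ
ΔH = -36.8196 / 0.01299 = -2834 kJ/mol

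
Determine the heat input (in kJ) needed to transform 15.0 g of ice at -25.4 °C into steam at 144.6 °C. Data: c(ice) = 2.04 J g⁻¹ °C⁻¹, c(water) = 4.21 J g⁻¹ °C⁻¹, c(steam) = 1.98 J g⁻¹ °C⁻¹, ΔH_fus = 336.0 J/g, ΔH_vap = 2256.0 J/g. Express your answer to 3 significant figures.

q = 47.3 kJ

q1 (heat ice -25.4→0.0 °C): 15.0 × 2.04 × 25.4 = 777 J
q2 (melt at 0 °C): 15.0 × 336.0 = 5040 J
q3 (heat water 0.0→100.0 °C): 15.0 × 4.21 × 100.0 = 6315 J
q4 (vaporize at 100 °C): 15.0 × 2256.0 = 33840 J
q5 (heat steam 100.0→144.6 °C): 15.0 × 1.98 × 44.6 = 1325 J
Total: 777 + 5040 + 6315 + 33840 + 1325 = 47297 J = 47.3 kJ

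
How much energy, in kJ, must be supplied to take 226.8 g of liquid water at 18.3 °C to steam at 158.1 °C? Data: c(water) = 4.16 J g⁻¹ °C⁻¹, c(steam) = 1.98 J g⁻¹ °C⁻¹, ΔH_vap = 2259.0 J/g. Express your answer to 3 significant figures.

q = 616 kJ

q1 (heat water 18.3→100.0 °C): 226.8 × 4.16 × 81.7 = 77083 J
q2 (vaporize at 100 °C): 226.8 × 2259.0 = 512341 J
q3 (heat steam 100.0→158.1 °C): 226.8 × 1.98 × 58.1 = 26091 J
Total: 77083 + 512341 + 26091 = 615515 J = 616 kJ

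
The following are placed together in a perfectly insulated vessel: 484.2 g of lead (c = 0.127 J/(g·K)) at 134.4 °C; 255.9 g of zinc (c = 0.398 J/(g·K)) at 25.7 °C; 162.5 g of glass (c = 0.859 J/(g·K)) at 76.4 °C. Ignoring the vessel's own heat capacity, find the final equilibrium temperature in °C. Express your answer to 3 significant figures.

Σ mᵢcᵢ(T − Tᵢ) = 0  ⇒  T = Σ mᵢcᵢTᵢ / Σ mᵢcᵢ
Σ mᵢcᵢ = 484.2×0.127 + 255.9×0.398 + 162.5×0.859 = 302.9291
Σ mᵢcᵢTᵢ = 61.4934×134.4 + 101.8482×25.7 + 139.5875×76.4 = 21547
T = 21547 / 302.9291 = 71.13 °C

T_f = 71.1 °C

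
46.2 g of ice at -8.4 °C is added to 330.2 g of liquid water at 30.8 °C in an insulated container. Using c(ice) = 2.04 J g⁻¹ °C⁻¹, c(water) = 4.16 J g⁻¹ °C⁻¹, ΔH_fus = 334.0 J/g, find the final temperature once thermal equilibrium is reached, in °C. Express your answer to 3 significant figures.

Heat to bring ice to 0 °C and melt it: q₁ = 46.2×2.04×8.4 + 46.2×334.0 = 16222 J
Heat the water can supply cooling to 0 °C: 330.2×4.16×30.8 = 42307.9 J > q₁, so all ice melts.
Energy balance: 330.2×4.16×(30.8 − T) = 16222 + 46.2×4.16×(T − 0)
1373.632(30.8 − T) = 16222 + 192.192 T
42307.9 − 16222 = 1565.824 T
T = 26085.9 / 1565.824 = 16.66 °C

T_f = 16.7 °C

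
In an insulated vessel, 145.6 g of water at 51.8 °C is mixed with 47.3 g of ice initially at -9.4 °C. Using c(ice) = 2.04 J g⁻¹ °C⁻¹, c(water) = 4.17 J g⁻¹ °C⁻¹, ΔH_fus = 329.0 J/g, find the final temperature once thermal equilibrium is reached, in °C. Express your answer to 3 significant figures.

Heat to bring ice to 0 °C and melt it: q₁ = 47.3×2.04×9.4 + 47.3×329.0 = 16469 J
Heat the water can supply cooling to 0 °C: 145.6×4.17×51.8 = 31450.5 J > q₁, so all ice melts.
Energy balance: 145.6×4.17×(51.8 − T) = 16469 + 47.3×4.17×(T − 0)
607.152(51.8 − T) = 16469 + 197.241 T
31450.5 − 16469 = 804.393 T
T = 14981.5 / 804.393 = 18.62 °C

T_f = 18.6 °C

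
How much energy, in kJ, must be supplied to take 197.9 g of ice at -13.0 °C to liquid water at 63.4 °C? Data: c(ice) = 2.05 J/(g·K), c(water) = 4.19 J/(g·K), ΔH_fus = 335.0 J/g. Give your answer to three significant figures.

q = 124 kJ

q1 (heat ice -13.0→0.0 °C): 197.9 × 2.05 × 13.0 = 5274 J
q2 (melt at 0 °C): 197.9 × 335.0 = 66297 J
q3 (heat water 0.0→63.4 °C): 197.9 × 4.19 × 63.4 = 52571 J
Total: 5274 + 66297 + 52571 = 124142 J = 124 kJ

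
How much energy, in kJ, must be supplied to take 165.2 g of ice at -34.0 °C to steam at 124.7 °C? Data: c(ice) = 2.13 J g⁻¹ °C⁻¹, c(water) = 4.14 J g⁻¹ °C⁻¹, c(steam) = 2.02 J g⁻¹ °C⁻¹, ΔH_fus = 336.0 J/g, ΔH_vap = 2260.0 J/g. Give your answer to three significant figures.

q1 (heat ice -34.0→0.0 °C): 165.2 × 2.13 × 34.0 = 11964 J
q2 (melt at 0 °C): 165.2 × 336.0 = 55507 J
q3 (heat water 0.0→100.0 °C): 165.2 × 4.14 × 100.0 = 68393 J
q4 (vaporize at 100 °C): 165.2 × 2260.0 = 373352 J
q5 (heat steam 100.0→124.7 °C): 165.2 × 2.02 × 24.7 = 8242 J
Total: 11964 + 55507 + 68393 + 373352 + 8242 = 517458 J = 517 kJ

q = 517 kJ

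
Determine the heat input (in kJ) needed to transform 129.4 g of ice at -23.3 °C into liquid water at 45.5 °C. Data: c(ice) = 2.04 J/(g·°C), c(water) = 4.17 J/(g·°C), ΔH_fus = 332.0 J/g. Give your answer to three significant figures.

q = 73.7 kJ

q1 (heat ice -23.3→0.0 °C): 129.4 × 2.04 × 23.3 = 6151 J
q2 (melt at 0 °C): 129.4 × 332.0 = 42961 J
q3 (heat water 0.0→45.5 °C): 129.4 × 4.17 × 45.5 = 24552 J
Total: 6151 + 42961 + 24552 = 73664 J = 73.7 kJ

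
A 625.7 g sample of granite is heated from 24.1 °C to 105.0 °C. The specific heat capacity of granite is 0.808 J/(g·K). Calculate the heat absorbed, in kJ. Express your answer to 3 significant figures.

q = m c ΔT = 625.7 × 0.808 × (105.0 − 24.1)
q = 625.7 × 0.808 × 80.9 = 40900 J = 40.9 kJ

q = 40.9 kJ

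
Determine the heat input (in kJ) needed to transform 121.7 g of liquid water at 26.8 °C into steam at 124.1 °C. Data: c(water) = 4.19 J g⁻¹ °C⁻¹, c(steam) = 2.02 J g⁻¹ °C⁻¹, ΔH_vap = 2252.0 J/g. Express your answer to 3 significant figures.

q1 (heat water 26.8→100.0 °C): 121.7 × 4.19 × 73.2 = 37326 J
q2 (vaporize at 100 °C): 121.7 × 2252.0 = 274068 J
q3 (heat steam 100.0→124.1 °C): 121.7 × 2.02 × 24.1 = 5925 J
Total: 37326 + 274068 + 5925 = 317319 J = 317 kJ

q = 317 kJ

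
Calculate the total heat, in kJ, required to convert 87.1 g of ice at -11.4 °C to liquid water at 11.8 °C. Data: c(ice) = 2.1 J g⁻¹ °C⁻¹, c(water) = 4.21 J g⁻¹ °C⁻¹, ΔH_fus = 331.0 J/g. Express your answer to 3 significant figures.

q = 35.2 kJ

q1 (heat ice -11.4→0.0 °C): 87.1 × 2.1 × 11.4 = 2085 J
q2 (melt at 0 °C): 87.1 × 331.0 = 28830 J
q3 (heat water 0.0→11.8 °C): 87.1 × 4.21 × 11.8 = 4327 J
Total: 2085 + 28830 + 4327 = 35242 J = 35.2 kJ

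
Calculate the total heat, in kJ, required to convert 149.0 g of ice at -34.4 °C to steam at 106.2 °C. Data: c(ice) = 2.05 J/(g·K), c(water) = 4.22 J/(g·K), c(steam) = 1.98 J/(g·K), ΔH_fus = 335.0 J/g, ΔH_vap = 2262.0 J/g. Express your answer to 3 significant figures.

q = 462 kJ

q1 (heat ice -34.4→0.0 °C): 149.0 × 2.05 × 34.4 = 10507 J
q2 (melt at 0 °C): 149.0 × 335.0 = 49915 J
q3 (heat water 0.0→100.0 °C): 149.0 × 4.22 × 100.0 = 62878 J
q4 (vaporize at 100 °C): 149.0 × 2262.0 = 337038 J
q5 (heat steam 100.0→106.2 °C): 149.0 × 1.98 × 6.2 = 1829 J
Total: 10507 + 49915 + 62878 + 337038 + 1829 = 462167 J = 462 kJ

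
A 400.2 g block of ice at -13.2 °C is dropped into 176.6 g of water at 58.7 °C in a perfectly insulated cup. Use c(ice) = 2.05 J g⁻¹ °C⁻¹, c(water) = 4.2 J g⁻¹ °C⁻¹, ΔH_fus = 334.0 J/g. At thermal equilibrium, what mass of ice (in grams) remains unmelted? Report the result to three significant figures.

m_ice remaining = 302 g

Heat to warm all ice to 0 °C: 400.2×2.05×13.2 = 10829 J
Heat released by water cooling to 0 °C: 176.6×4.2×58.7 = 43539 J
43539 J < 10829 + 400.2×334.0 = 144495.8 J, so not all ice melts; final T = 0 °C.
Heat left for melting: 43539 − 10829 = 32710 J
Mass melted = 32710 / 334.0 = 97.93 g
Ice remaining = 400.2 − 97.93 = 302.27 g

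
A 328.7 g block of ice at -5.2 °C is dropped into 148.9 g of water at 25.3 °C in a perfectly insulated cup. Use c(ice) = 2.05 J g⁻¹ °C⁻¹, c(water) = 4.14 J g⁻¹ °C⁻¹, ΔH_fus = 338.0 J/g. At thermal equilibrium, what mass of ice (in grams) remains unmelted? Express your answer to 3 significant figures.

Heat to warm all ice to 0 °C: 328.7×2.05×5.2 = 3503.9 J
Heat released by water cooling to 0 °C: 148.9×4.14×25.3 = 15596 J
15596 J < 3503.9 + 328.7×338.0 = 114604.5 J, so not all ice melts; final T = 0 °C.
Heat left for melting: 15596 − 3503.9 = 12092.1 J
Mass melted = 12092.1 / 338.0 = 35.78 g
Ice remaining = 328.7 − 35.78 = 292.92 g

m_ice remaining = 293 g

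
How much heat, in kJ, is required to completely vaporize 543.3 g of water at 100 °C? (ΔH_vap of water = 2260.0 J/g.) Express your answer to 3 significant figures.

q = m × ΔH_vap = 543.3 × 2260.0 = 1228000 J = 1230 kJ

q = 1230 kJ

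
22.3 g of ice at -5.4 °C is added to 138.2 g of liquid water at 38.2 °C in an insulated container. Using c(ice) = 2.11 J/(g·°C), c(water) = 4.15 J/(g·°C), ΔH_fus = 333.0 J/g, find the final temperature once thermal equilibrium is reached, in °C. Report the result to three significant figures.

T_f = 21.4 °C

Heat to bring ice to 0 °C and melt it: q₁ = 22.3×2.11×5.4 + 22.3×333.0 = 7680.0 J
Heat the water can supply cooling to 0 °C: 138.2×4.15×38.2 = 21908.8 J > q₁, so all ice melts.
Energy balance: 138.2×4.15×(38.2 − T) = 7680.0 + 22.3×4.15×(T − 0)
573.53(38.2 − T) = 7680.0 + 92.545 T
21908.8 − 7680.0 = 666.075 T
T = 14228.8 / 666.075 = 21.36 °C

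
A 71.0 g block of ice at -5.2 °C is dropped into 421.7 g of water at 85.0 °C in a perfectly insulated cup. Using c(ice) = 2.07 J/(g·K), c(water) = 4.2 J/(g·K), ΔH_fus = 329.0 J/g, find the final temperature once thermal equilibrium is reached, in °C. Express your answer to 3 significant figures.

Heat to bring ice to 0 °C and melt it: q₁ = 71.0×2.07×5.2 + 71.0×329.0 = 24123 J
Heat the water can supply cooling to 0 °C: 421.7×4.2×85.0 = 150547 J > q₁, so all ice melts.
Energy balance: 421.7×4.2×(85.0 − T) = 24123 + 71.0×4.2×(T − 0)
1771.14(85.0 − T) = 24123 + 298.2 T
150547 − 24123 = 2069.34 T
T = 126424 / 2069.34 = 61.09 °C

T_f = 61.1 °C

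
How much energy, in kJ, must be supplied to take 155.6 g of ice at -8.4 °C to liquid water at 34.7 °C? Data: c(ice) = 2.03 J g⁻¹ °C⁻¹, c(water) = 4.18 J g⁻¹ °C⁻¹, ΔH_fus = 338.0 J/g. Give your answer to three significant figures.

q = 77.8 kJ

q1 (heat ice -8.4→0.0 °C): 155.6 × 2.03 × 8.4 = 2653 J
q2 (melt at 0 °C): 155.6 × 338.0 = 52593 J
q3 (heat water 0.0→34.7 °C): 155.6 × 4.18 × 34.7 = 22569 J
Total: 2653 + 52593 + 22569 = 77815 J = 77.8 kJ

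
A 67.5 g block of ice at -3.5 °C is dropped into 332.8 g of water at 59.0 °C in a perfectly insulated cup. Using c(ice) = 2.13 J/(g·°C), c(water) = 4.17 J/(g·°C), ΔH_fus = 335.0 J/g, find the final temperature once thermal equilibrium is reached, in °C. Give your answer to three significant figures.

T_f = 35.2 °C

Heat to bring ice to 0 °C and melt it: q₁ = 67.5×2.13×3.5 + 67.5×335.0 = 23116 J
Heat the water can supply cooling to 0 °C: 332.8×4.17×59.0 = 81878.8 J > q₁, so all ice melts.
Energy balance: 332.8×4.17×(59.0 − T) = 23116 + 67.5×4.17×(T − 0)
1387.776(59.0 − T) = 23116 + 281.475 T
81878.8 − 23116 = 1669.251 T
T = 58762.8 / 1669.251 = 35.20 °C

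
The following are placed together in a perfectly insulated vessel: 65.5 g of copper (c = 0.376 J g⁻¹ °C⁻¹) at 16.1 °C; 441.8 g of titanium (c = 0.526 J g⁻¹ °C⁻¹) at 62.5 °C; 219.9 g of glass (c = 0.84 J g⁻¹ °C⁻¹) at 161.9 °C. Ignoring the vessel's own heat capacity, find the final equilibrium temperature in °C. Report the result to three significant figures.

T_f = 101 °C

Σ mᵢcᵢ(T − Tᵢ) = 0  ⇒  T = Σ mᵢcᵢTᵢ / Σ mᵢcᵢ
Σ mᵢcᵢ = 65.5×0.376 + 441.8×0.526 + 219.9×0.84 = 441.7308
Σ mᵢcᵢTᵢ = 24.628×16.1 + 232.3868×62.5 + 184.716×161.9 = 44826
T = 44826 / 441.7308 = 101.48 °C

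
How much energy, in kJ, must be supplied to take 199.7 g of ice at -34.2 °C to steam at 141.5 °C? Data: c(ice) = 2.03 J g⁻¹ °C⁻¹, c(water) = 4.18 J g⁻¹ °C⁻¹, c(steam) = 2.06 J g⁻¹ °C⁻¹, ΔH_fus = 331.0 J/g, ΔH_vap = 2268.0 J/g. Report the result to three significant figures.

q1 (heat ice -34.2→0.0 °C): 199.7 × 2.03 × 34.2 = 13864 J
q2 (melt at 0 °C): 199.7 × 331.0 = 66101 J
q3 (heat water 0.0→100.0 °C): 199.7 × 4.18 × 100.0 = 83475 J
q4 (vaporize at 100 °C): 199.7 × 2268.0 = 452920 J
q5 (heat steam 100.0→141.5 °C): 199.7 × 2.06 × 41.5 = 17072 J
Total: 13864 + 66101 + 83475 + 452920 + 17072 = 633432 J = 633 kJ

q = 633 kJ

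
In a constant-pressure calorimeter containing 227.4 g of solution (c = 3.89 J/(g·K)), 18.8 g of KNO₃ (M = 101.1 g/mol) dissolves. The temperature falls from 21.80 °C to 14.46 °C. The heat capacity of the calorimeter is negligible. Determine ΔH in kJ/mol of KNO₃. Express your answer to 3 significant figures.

ΔH = 34.9 kJ/mol

|ΔT| = |14.46 − 21.80| = 7.34 °C
|q_surr| = (227.4 × 3.89) × 7.34 = 884.586 × 7.34 = 6493 J
n(KNO₃) = 18.8 / 101.1 = 0.1860 mol
Temperature fell, so q_rxn = +|q_surr| = 6.493 kJ
ΔH = q_rxn / n = 34.91 kJ/mol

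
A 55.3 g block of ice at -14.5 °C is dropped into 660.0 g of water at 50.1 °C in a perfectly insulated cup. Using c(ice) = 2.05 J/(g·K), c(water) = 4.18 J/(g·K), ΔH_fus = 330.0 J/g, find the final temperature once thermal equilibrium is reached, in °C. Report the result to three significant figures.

T_f = 39.6 °C

Heat to bring ice to 0 °C and melt it: q₁ = 55.3×2.05×14.5 + 55.3×330.0 = 19893 J
Heat the water can supply cooling to 0 °C: 660.0×4.18×50.1 = 138216 J > q₁, so all ice melts.
Energy balance: 660.0×4.18×(50.1 − T) = 19893 + 55.3×4.18×(T − 0)
2758.8(50.1 − T) = 19893 + 231.154 T
138216 − 19893 = 2989.954 T
T = 118323 / 2989.954 = 39.57 °C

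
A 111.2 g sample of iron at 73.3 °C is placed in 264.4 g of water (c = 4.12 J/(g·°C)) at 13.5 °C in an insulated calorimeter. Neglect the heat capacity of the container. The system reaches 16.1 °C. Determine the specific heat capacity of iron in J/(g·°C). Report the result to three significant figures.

q_gained = (264.4 × 4.12) × (16.1 − 13.5) = 2832 J
q_lost = 111.2 × c × (73.3 − 16.1) = 6360.64 c
Set equal: c = 2832 / 6360.64 = 0.445 J/(g·°C)

c = 0.445 J/(g·°C)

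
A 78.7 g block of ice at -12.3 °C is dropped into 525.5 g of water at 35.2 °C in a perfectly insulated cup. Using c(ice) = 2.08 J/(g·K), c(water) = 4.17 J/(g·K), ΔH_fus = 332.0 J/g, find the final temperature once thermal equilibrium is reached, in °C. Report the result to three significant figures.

T_f = 19.4 °C

Heat to bring ice to 0 °C and melt it: q₁ = 78.7×2.08×12.3 + 78.7×332.0 = 28142 J
Heat the water can supply cooling to 0 °C: 525.5×4.17×35.2 = 77135.0 J > q₁, so all ice melts.
Energy balance: 525.5×4.17×(35.2 − T) = 28142 + 78.7×4.17×(T − 0)
2191.335(35.2 − T) = 28142 + 328.179 T
77135.0 − 28142 = 2519.514 T
T = 48993.0 / 2519.514 = 19.445 °C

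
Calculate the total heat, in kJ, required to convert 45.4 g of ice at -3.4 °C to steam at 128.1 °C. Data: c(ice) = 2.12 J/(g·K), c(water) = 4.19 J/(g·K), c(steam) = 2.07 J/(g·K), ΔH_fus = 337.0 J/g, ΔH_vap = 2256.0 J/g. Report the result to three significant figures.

q1 (heat ice -3.4→0.0 °C): 45.4 × 2.12 × 3.4 = 327 J
q2 (melt at 0 °C): 45.4 × 337.0 = 15300 J
q3 (heat water 0.0→100.0 °C): 45.4 × 4.19 × 100.0 = 19023 J
q4 (vaporize at 100 °C): 45.4 × 2256.0 = 102422 J
q5 (heat steam 100.0→128.1 °C): 45.4 × 2.07 × 28.1 = 2641 J
Total: 327 + 15300 + 19023 + 102422 + 2641 = 139713 J = 140 kJ

q = 140 kJ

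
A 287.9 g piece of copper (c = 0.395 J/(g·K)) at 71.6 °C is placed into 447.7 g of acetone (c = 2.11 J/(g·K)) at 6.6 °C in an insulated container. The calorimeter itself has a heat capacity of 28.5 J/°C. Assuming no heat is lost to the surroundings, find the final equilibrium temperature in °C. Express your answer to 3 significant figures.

Heat lost by copper = heat gained by acetone + calorimeter.
(287.9)(0.395)(71.6 − T) = [(447.7)(2.11) + 28.5](T − 6.6)
113.7205 (71.6 − T) = 973.147 (T − 6.6)
8142.4 − 113.7205 T = 973.147 T − 6422.8
14565.2 = 1086.8675 T
T = 13.40 °C

T_f = 13.4 °C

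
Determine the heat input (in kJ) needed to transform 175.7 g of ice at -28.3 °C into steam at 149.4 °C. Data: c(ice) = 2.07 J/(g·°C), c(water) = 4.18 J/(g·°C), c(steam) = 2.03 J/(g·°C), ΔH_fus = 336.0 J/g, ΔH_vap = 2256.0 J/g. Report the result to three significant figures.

q1 (heat ice -28.3→0.0 °C): 175.7 × 2.07 × 28.3 = 10293 J
q2 (melt at 0 °C): 175.7 × 336.0 = 59035 J
q3 (heat water 0.0→100.0 °C): 175.7 × 4.18 × 100.0 = 73443 J
q4 (vaporize at 100 °C): 175.7 × 2256.0 = 396379 J
q5 (heat steam 100.0→149.4 °C): 175.7 × 2.03 × 49.4 = 17620 J
Total: 10293 + 59035 + 73443 + 396379 + 17620 = 556770 J = 557 kJ

q = 557 kJ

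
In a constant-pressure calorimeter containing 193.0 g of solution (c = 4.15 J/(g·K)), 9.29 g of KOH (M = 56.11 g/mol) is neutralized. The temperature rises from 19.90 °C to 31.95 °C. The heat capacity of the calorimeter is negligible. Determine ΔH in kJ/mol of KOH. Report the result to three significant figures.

ΔH = -58.3 kJ/mol

|ΔT| = |31.95 − 19.90| = 12.05 °C
|q_surr| = (193.0 × 4.15) × 12.05 = 800.95 × 12.05 = 9651 J
n(KOH) = 9.29 / 56.11 = 0.1656 mol
Temperature rose, so q_rxn = −|q_surr| = -9.651 kJ
ΔH = q_rxn / n = -58.28 kJ/mol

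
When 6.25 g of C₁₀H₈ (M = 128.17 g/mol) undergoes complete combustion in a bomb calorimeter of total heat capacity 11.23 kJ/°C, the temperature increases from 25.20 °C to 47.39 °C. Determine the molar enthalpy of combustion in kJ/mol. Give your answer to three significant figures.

ΔT = 47.39 − 25.20 = 22.19 °C
q_cal = C_cal × ΔT = 11.23 × 22.19 = 249.1937 kJ
n = 6.25 / 128.17 = 0.04876 mol
q_rxn = −q_cal = -249.1937 kJ
ΔH = -249.1937 / 0.04876 = -5111 kJ/mol

ΔH = -5110 kJ/mol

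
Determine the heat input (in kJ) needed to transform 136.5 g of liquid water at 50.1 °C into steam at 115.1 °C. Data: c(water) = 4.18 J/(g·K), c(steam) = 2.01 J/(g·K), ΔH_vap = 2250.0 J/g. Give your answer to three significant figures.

q1 (heat water 50.1→100.0 °C): 136.5 × 4.18 × 49.9 = 28471 J
q2 (vaporize at 100 °C): 136.5 × 2250.0 = 307125 J
q3 (heat steam 100.0→115.1 °C): 136.5 × 2.01 × 15.1 = 4143 J
Total: 28471 + 307125 + 4143 = 339739 J = 340 kJ

q = 340 kJ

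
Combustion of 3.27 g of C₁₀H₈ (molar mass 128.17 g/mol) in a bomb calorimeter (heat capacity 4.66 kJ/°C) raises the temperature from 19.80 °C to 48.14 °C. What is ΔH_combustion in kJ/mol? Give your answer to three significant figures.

ΔH = -5180 kJ/mol

ΔT = 48.14 − 19.80 = 28.34 °C
q_cal = C_cal × ΔT = 4.66 × 28.34 = 132.0644 kJ
n = 3.27 / 128.17 = 0.02551 mol
q_rxn = −q_cal = -132.0644 kJ
ΔH = -132.0644 / 0.02551 = -5177 kJ/mol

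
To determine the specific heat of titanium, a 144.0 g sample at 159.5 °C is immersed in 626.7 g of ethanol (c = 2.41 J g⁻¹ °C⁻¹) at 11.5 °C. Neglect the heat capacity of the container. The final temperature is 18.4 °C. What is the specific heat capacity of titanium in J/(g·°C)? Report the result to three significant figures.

c = 0.513 J/(g·°C)

q_gained = (626.7 × 2.41) × (18.4 − 11.5) = 10420 J
q_lost = 144.0 × c × (159.5 − 18.4) = 20318.4 c
Set equal: c = 10420 / 20318.4 = 0.513 J/(g·°C)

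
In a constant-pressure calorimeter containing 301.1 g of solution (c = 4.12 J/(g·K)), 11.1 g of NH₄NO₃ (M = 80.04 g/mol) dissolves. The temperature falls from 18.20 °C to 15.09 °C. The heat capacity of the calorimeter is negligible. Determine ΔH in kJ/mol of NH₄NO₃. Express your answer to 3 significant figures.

ΔH = 27.8 kJ/mol

|ΔT| = |15.09 − 18.20| = 3.11 °C
|q_surr| = (301.1 × 4.12) × 3.11 = 1240.532 × 3.11 = 3858 J
n(NH₄NO₃) = 11.1 / 80.04 = 0.1387 mol
Temperature fell, so q_rxn = +|q_surr| = 3.858 kJ
ΔH = q_rxn / n = 27.82 kJ/mol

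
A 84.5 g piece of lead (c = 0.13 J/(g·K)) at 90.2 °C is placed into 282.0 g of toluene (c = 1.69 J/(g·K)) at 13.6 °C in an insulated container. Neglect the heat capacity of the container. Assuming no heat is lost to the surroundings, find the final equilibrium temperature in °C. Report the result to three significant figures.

T_f = 15.3 °C

Heat lost by lead = heat gained by toluene.
(84.5)(0.13)(90.2 − T) = (282.0)(1.69)(T − 13.6)
10.985 (90.2 − T) = 476.58 (T − 13.6)
990.85 − 10.985 T = 476.58 T − 6481.5
7472.35 = 487.565 T
T = 15.33 °C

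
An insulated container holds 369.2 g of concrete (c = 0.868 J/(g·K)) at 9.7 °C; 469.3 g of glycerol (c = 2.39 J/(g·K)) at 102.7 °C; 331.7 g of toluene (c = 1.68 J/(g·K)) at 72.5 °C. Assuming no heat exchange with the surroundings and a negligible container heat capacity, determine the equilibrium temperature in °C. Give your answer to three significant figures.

Σ mᵢcᵢ(T − Tᵢ) = 0  ⇒  T = Σ mᵢcᵢTᵢ / Σ mᵢcᵢ
Σ mᵢcᵢ = 369.2×0.868 + 469.3×2.39 + 331.7×1.68 = 1999.3486
Σ mᵢcᵢTᵢ = 320.4656×9.7 + 1121.627×102.7 + 557.256×72.5 = 158700
T = 158700 / 1999.3486 = 79.38 °C

T_f = 79.4 °C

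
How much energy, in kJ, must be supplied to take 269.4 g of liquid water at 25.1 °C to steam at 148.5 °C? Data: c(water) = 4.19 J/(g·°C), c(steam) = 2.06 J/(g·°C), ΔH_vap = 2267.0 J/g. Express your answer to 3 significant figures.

q1 (heat water 25.1→100.0 °C): 269.4 × 4.19 × 74.9 = 84546 J
q2 (vaporize at 100 °C): 269.4 × 2267.0 = 610730 J
q3 (heat steam 100.0→148.5 °C): 269.4 × 2.06 × 48.5 = 26916 J
Total: 84546 + 610730 + 26916 = 722192 J = 722 kJ

q = 722 kJ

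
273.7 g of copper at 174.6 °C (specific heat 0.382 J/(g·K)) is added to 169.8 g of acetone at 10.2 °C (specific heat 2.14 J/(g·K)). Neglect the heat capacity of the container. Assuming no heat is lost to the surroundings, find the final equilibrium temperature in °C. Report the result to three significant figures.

T_f = 46.9 °C

Heat lost by copper = heat gained by acetone.
(273.7)(0.382)(174.6 − T) = (169.8)(2.14)(T − 10.2)
104.5534 (174.6 − T) = 363.372 (T − 10.2)
18255 − 104.5534 T = 363.372 T − 3706.4
21961.4 = 467.9254 T
T = 46.93 °C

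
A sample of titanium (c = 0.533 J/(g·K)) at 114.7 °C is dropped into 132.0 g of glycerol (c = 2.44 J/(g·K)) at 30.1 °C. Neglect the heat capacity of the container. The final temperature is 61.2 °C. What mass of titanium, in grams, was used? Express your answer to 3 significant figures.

q_gained = (132.0 × 2.44) × (61.2 − 30.1) = 10020 J
q_lost = m × 0.533 × (114.7 − 61.2) = 28.5155 m
m = 10020 / 28.5155 = 351 g

m = 351 g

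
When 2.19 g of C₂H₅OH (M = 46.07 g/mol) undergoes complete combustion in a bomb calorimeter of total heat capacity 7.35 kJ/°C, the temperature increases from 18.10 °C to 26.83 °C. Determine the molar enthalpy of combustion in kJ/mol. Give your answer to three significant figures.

ΔT = 26.83 − 18.10 = 8.73 °C
q_cal = C_cal × ΔT = 7.35 × 8.73 = 64.1655 kJ
n = 2.19 / 46.07 = 0.04754 mol
q_rxn = −q_cal = -64.1655 kJ
ΔH = -64.1655 / 0.04754 = -1350 kJ/mol

ΔH = -1350 kJ/mol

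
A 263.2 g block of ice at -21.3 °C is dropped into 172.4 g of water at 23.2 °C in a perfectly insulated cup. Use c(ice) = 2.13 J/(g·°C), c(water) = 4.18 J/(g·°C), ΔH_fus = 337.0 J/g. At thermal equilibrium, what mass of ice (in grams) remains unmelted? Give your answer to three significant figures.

m_ice remaining = 249 g

Heat to warm all ice to 0 °C: 263.2×2.13×21.3 = 11941 J
Heat released by water cooling to 0 °C: 172.4×4.18×23.2 = 16719 J
16719 J < 11941 + 263.2×337.0 = 100639.4 J, so not all ice melts; final T = 0 °C.
Heat left for melting: 16719 − 11941 = 4778 J
Mass melted = 4778 / 337.0 = 14.18 g
Ice remaining = 263.2 − 14.18 = 249.02 g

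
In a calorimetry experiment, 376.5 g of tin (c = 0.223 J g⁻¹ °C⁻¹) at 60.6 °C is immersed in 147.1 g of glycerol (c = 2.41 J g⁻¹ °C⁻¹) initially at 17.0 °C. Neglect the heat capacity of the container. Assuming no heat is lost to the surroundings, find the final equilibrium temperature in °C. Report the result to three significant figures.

T_f = 25.3 °C

Heat lost by tin = heat gained by glycerol.
(376.5)(0.223)(60.6 − T) = (147.1)(2.41)(T − 17.0)
83.9595 (60.6 − T) = 354.511 (T − 17.0)
5087.9 − 83.9595 T = 354.511 T − 6026.7
11114.6 = 438.4705 T
T = 25.349 °C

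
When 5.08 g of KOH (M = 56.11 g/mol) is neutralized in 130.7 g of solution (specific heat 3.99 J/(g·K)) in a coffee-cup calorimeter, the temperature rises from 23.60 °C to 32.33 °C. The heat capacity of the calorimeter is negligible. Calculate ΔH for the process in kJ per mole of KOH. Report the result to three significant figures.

ΔH = -50.3 kJ/mol

|ΔT| = |32.33 − 23.60| = 8.73 °C
|q_surr| = (130.7 × 3.99) × 8.73 = 521.493 × 8.73 = 4553 J
n(KOH) = 5.08 / 56.11 = 0.09054 mol
Temperature rose, so q_rxn = −|q_surr| = -4.553 kJ
ΔH = q_rxn / n = -50.29 kJ/mol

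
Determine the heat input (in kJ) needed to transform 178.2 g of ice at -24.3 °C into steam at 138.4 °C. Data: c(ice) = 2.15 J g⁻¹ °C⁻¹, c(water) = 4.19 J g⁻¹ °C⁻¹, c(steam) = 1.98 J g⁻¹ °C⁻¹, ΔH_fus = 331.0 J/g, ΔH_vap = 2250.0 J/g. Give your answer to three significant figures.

q = 557 kJ

q1 (heat ice -24.3→0.0 °C): 178.2 × 2.15 × 24.3 = 9310 J
q2 (melt at 0 °C): 178.2 × 331.0 = 58984 J
q3 (heat water 0.0→100.0 °C): 178.2 × 4.19 × 100.0 = 74666 J
q4 (vaporize at 100 °C): 178.2 × 2250.0 = 400950 J
q5 (heat steam 100.0→138.4 °C): 178.2 × 1.98 × 38.4 = 13549 J
Total: 9310 + 58984 + 74666 + 400950 + 13549 = 557459 J = 557 kJ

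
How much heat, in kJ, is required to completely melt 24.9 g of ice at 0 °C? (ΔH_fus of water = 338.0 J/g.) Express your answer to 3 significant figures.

q = 8.42 kJ

q = m × ΔH_fus = 24.9 × 338.0 = 8416 J = 8.42 kJ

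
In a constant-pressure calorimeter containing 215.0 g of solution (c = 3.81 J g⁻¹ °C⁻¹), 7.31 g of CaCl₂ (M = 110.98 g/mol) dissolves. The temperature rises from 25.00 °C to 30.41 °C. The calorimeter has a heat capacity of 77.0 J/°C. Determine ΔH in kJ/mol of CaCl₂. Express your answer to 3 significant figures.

ΔH = -73.6 kJ/mol

|ΔT| = |30.41 − 25.00| = 5.41 °C
|q_surr| = (215.0 × 3.81 + 77.0) × 5.41 = 896.15 × 5.41 = 4848 J
n(CaCl₂) = 7.31 / 110.98 = 0.06587 mol
Temperature rose, so q_rxn = −|q_surr| = -4.848 kJ
ΔH = q_rxn / n = -73.60 kJ/mol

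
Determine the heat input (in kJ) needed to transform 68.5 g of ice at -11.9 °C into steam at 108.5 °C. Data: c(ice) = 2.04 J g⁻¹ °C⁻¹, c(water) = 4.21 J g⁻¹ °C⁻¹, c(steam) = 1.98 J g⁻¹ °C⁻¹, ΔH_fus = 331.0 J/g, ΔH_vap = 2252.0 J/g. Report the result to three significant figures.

q1 (heat ice -11.9→0.0 °C): 68.5 × 2.04 × 11.9 = 1663 J
q2 (melt at 0 °C): 68.5 × 331.0 = 22674 J
q3 (heat water 0.0→100.0 °C): 68.5 × 4.21 × 100.0 = 28839 J
q4 (vaporize at 100 °C): 68.5 × 2252.0 = 154262 J
q5 (heat steam 100.0→108.5 °C): 68.5 × 1.98 × 8.5 = 1153 J
Total: 1663 + 22674 + 28839 + 154262 + 1153 = 208591 J = 209 kJ

q = 209 kJ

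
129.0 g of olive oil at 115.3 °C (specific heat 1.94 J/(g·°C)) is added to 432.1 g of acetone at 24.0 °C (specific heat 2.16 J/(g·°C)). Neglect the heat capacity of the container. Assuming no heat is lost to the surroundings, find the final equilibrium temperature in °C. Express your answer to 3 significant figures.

T_f = 43.3 °C

Heat lost by olive oil = heat gained by acetone.
(129.0)(1.94)(115.3 − T) = (432.1)(2.16)(T − 24.0)
250.26 (115.3 − T) = 933.336 (T − 24.0)
28855 − 250.26 T = 933.336 T − 22400
51255 = 1183.596 T
T = 43.30 °C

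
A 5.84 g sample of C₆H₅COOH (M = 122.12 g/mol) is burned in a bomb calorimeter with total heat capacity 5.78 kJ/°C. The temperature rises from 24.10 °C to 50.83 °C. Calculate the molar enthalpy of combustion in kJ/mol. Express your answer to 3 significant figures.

ΔH = -3230 kJ/mol

ΔT = 50.83 − 24.10 = 26.73 °C
q_cal = C_cal × ΔT = 5.78 × 26.73 = 154.4994 kJ
n = 5.84 / 122.12 = 0.04782 mol
q_rxn = −q_cal = -154.4994 kJ
ΔH = -154.4994 / 0.04782 = -3231 kJ/mol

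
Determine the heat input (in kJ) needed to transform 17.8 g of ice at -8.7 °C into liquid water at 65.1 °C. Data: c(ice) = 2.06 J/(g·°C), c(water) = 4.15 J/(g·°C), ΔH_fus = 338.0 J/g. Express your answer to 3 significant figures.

q = 11.1 kJ

q1 (heat ice -8.7→0.0 °C): 17.8 × 2.06 × 8.7 = 319 J
q2 (melt at 0 °C): 17.8 × 338.0 = 6016 J
q3 (heat water 0.0→65.1 °C): 17.8 × 4.15 × 65.1 = 4809 J
Total: 319 + 6016 + 4809 = 11144 J = 11.1 kJ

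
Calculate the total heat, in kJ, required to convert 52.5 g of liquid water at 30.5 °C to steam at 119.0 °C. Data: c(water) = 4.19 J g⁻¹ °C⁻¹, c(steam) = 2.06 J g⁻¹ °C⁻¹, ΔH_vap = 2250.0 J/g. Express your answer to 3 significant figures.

q = 135 kJ

q1 (heat water 30.5→100.0 °C): 52.5 × 4.19 × 69.5 = 15288 J
q2 (vaporize at 100 °C): 52.5 × 2250.0 = 118125 J
q3 (heat steam 100.0→119.0 °C): 52.5 × 2.06 × 19.0 = 2055 J
Total: 15288 + 118125 + 2055 = 135468 J = 135 kJ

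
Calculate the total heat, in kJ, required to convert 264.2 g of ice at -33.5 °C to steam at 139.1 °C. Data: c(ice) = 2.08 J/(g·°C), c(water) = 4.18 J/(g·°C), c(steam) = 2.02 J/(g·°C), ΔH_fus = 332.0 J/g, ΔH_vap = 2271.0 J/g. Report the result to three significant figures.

q1 (heat ice -33.5→0.0 °C): 264.2 × 2.08 × 33.5 = 18409 J
q2 (melt at 0 °C): 264.2 × 332.0 = 87714 J
q3 (heat water 0.0→100.0 °C): 264.2 × 4.18 × 100.0 = 110436 J
q4 (vaporize at 100 °C): 264.2 × 2271.0 = 599998 J
q5 (heat steam 100.0→139.1 °C): 264.2 × 2.02 × 39.1 = 20867 J
Total: 18409 + 87714 + 110436 + 599998 + 20867 = 837424 J = 837 kJ

q = 837 kJ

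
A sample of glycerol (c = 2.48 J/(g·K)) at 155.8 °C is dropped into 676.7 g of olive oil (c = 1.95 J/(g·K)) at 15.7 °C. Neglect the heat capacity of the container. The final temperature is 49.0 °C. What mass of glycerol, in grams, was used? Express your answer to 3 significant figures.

m = 166 g

q_gained = (676.7 × 1.95) × (49.0 − 15.7) = 43940 J
q_lost = m × 2.48 × (155.8 − 49.0) = 264.864 m
m = 43940 / 264.864 = 166 g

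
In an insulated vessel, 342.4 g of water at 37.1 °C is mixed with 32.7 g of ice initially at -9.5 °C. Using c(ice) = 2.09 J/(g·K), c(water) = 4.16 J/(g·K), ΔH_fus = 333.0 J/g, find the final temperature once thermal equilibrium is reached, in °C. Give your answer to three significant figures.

T_f = 26.5 °C

Heat to bring ice to 0 °C and melt it: q₁ = 32.7×2.09×9.5 + 32.7×333.0 = 11538 J
Heat the water can supply cooling to 0 °C: 342.4×4.16×37.1 = 52844.6 J > q₁, so all ice melts.
Energy balance: 342.4×4.16×(37.1 − T) = 11538 + 32.7×4.16×(T − 0)
1424.384(37.1 − T) = 11538 + 136.032 T
52844.6 − 11538 = 1560.416 T
T = 41306.6 / 1560.416 = 26.47 °C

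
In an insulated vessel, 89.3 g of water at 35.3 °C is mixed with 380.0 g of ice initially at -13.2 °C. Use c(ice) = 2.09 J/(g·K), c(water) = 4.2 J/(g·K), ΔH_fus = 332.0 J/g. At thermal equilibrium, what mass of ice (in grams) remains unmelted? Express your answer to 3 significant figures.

Heat to warm all ice to 0 °C: 380.0×2.09×13.2 = 10483 J
Heat released by water cooling to 0 °C: 89.3×4.2×35.3 = 13240 J
13240 J < 10483 + 380.0×332.0 = 136643 J, so not all ice melts; final T = 0 °C.
Heat left for melting: 13240 − 10483 = 2757 J
Mass melted = 2757 / 332.0 = 8.304 g
Ice remaining = 380.0 − 8.304 = 371.696 g

m_ice remaining = 372 g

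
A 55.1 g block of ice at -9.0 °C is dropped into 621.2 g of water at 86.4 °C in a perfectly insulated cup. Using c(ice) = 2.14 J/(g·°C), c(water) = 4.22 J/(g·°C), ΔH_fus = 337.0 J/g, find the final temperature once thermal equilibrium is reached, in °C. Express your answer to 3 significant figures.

Heat to bring ice to 0 °C and melt it: q₁ = 55.1×2.14×9.0 + 55.1×337.0 = 19630 J
Heat the water can supply cooling to 0 °C: 621.2×4.22×86.4 = 226494 J > q₁, so all ice melts.
Energy balance: 621.2×4.22×(86.4 − T) = 19630 + 55.1×4.22×(T − 0)
2621.464(86.4 − T) = 19630 + 232.522 T
226494 − 19630 = 2853.986 T
T = 206864 / 2853.986 = 72.48 °C

T_f = 72.5 °C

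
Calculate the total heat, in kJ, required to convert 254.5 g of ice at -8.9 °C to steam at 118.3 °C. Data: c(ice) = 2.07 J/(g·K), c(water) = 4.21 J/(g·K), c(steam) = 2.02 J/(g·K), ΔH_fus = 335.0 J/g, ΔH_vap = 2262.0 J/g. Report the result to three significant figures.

q = 782 kJ

q1 (heat ice -8.9→0.0 °C): 254.5 × 2.07 × 8.9 = 4689 J
q2 (melt at 0 °C): 254.5 × 335.0 = 85258 J
q3 (heat water 0.0→100.0 °C): 254.5 × 4.21 × 100.0 = 107145 J
q4 (vaporize at 100 °C): 254.5 × 2262.0 = 575679 J
q5 (heat steam 100.0→118.3 °C): 254.5 × 2.02 × 18.3 = 9408 J
Total: 4689 + 85258 + 107145 + 575679 + 9408 = 782179 J = 782 kJ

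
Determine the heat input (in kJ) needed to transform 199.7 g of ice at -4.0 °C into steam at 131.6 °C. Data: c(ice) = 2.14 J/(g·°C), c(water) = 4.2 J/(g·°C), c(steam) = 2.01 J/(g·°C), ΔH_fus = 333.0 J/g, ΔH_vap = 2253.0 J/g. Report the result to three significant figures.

q1 (heat ice -4.0→0.0 °C): 199.7 × 2.14 × 4.0 = 1709 J
q2 (melt at 0 °C): 199.7 × 333.0 = 66500 J
q3 (heat water 0.0→100.0 °C): 199.7 × 4.2 × 100.0 = 83874 J
q4 (vaporize at 100 °C): 199.7 × 2253.0 = 449924 J
q5 (heat steam 100.0→131.6 °C): 199.7 × 2.01 × 31.6 = 12684 J
Total: 1709 + 66500 + 83874 + 449924 + 12684 = 614691 J = 615 kJ

q = 615 kJ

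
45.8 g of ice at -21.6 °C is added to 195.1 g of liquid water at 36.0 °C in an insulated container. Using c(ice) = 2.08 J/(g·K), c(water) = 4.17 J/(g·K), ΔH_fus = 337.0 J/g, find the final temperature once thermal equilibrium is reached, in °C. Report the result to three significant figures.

T_f = 11.7 °C

Heat to bring ice to 0 °C and melt it: q₁ = 45.8×2.08×21.6 + 45.8×337.0 = 17492 J
Heat the water can supply cooling to 0 °C: 195.1×4.17×36.0 = 29288.4 J > q₁, so all ice melts.
Energy balance: 195.1×4.17×(36.0 − T) = 17492 + 45.8×4.17×(T − 0)
813.567(36.0 − T) = 17492 + 190.986 T
29288.4 − 17492 = 1004.553 T
T = 11796.4 / 1004.553 = 11.74 °C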